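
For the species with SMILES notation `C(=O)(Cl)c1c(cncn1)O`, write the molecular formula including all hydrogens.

Heavy atoms from the SMILES: 5 C, 1 Cl, 2 N, 2 O.
Implicit hydrogens by atom environment:
  2 × C (aromatic): 1 H each → 2
  2 × C (aromatic): no H
  2 × N (aromatic): no H
  1 × C: no H
  1 × Cl: no H
  1 × O: 1 H
  1 × O: no H
  Total hydrogens = 3.
Molecular formula: C5H3ClN2O2

C5H3ClN2O2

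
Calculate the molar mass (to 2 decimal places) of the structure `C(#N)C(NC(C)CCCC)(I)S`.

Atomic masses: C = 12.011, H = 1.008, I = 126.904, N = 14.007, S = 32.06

Molecular formula: C8H15IN2S.
M = 8×12.011 + 15×1.008 + 1×126.904 + 2×14.007 + 1×32.06 = 298.19 g/mol.

298.19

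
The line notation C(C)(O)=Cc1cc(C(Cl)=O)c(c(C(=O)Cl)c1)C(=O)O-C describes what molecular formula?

Heavy atoms from the SMILES: 13 C, 2 Cl, 5 O.
Implicit hydrogens by atom environment:
  4 × C (aromatic): no H
  4 × C: no H
  4 × O: no H
  2 × C: 3 H each → 6
  2 × C (aromatic): 1 H each → 2
  2 × Cl: no H
  1 × C: 1 H
  1 × O: 1 H
  Total hydrogens = 10.
Molecular formula: C13H10Cl2O5

C13H10Cl2O5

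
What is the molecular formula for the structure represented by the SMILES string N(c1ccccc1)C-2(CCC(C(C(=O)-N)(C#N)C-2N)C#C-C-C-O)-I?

C18H21IN4O2

Heavy atoms from the SMILES: 18 C, 1 I, 4 N, 2 O.
Implicit hydrogens by atom environment:
  6 × C: no H
  5 × C (aromatic): 1 H each → 5
  4 × C: 2 H each → 8
  2 × C: 1 H each → 2
  2 × N: 2 H each → 4
  1 × C (aromatic): no H
  1 × I: no H
  1 × N: 1 H
  1 × N: no H
  1 × O: 1 H
  1 × O: no H
  Total hydrogens = 21.
Molecular formula: C18H21IN4O2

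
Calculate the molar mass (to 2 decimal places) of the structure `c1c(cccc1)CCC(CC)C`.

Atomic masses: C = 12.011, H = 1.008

162.28

Molecular formula: C12H18.
M = 12×12.011 + 18×1.008 = 162.28 g/mol.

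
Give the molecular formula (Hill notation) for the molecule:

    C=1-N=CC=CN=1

Heavy atoms from the SMILES: 4 C, 2 N.
Implicit hydrogens by atom environment:
  4 × C (aromatic): 1 H each → 4
  2 × N (aromatic): no H
  Total hydrogens = 4.
Molecular formula: C4H4N2

C4H4N2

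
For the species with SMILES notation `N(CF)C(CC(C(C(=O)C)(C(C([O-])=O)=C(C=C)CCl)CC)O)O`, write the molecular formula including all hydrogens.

C15H22ClFNO5-

Heavy atoms from the SMILES: 15 C, 1 Cl, 1 F, 1 N, 5 O.
Implicit hydrogens by atom environment:
  5 × C: 2 H each → 10
  5 × C: no H
  3 × C: 1 H each → 3
  2 × C: 3 H each → 6
  2 × O: 1 H each → 2
  2 × O: no H
  1 × Cl: no H
  1 × F: no H
  1 × N: 1 H
  1 × O (charge -1): no H
  Total hydrogens = 22.
Net charge -1.
Molecular formula: C15H22ClFNO5-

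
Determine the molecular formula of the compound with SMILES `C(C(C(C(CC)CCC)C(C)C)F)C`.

Heavy atoms from the SMILES: 13 C, 1 F.
Implicit hydrogens by atom environment:
  5 × C: 3 H each → 15
  4 × C: 2 H each → 8
  4 × C: 1 H each → 4
  1 × F: no H
  Total hydrogens = 27.
Molecular formula: C13H27F

C13H27F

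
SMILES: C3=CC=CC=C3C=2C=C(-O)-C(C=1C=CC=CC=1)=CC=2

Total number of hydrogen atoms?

14

Hydrogens are implicit in SMILES; fill each atom to its normal valence:
  13 × C (aromatic): 1 H each → 13
  5 × C (aromatic): no H
  1 × O: 1 H
  Total hydrogens = 14.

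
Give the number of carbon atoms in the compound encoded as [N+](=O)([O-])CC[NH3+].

The symbol for carbon appears 2 times in the SMILES.

2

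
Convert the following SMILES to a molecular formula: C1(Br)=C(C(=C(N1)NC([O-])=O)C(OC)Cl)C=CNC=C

C11H12BrClN3O3-

Heavy atoms from the SMILES: 1 Br, 11 C, 1 Cl, 3 N, 3 O.
Implicit hydrogens by atom environment:
  4 × C: 1 H each → 4
  4 × C (aromatic): no H
  2 × N: 1 H each → 2
  2 × O: no H
  1 × Br: no H
  1 × C: 3 H
  1 × C: 2 H
  1 × C: no H
  1 × Cl: no H
  1 × N (aromatic): 1 H
  1 × O (charge -1): no H
  Total hydrogens = 12.
Net charge -1.
Molecular formula: C11H12BrClN3O3-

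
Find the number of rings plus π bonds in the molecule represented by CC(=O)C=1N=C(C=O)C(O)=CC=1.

6

Molecular formula from the SMILES: C8H7NO3.
DoU = (2C + 2 + N − H − X)/2 = (2·8 + 2 + 1 − 7 − 0)/2 = 12/2 = 6.
(Structurally: 1 ring(s) + 5 π bond(s) = 6.)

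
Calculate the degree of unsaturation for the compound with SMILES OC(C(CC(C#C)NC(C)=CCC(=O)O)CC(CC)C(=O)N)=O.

Molecular formula from the SMILES: C16H24N2O5.
DoU = (2C + 2 + N − H − X)/2 = (2·16 + 2 + 2 − 24 − 0)/2 = 12/2 = 6.
(Structurally: 0 ring(s) + 6 π bond(s) = 6.)

6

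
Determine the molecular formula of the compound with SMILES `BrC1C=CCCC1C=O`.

C7H9BrO

Heavy atoms from the SMILES: 1 Br, 7 C, 1 O.
Implicit hydrogens by atom environment:
  5 × C: 1 H each → 5
  2 × C: 2 H each → 4
  1 × Br: no H
  1 × O: no H
  Total hydrogens = 9.
Molecular formula: C7H9BrO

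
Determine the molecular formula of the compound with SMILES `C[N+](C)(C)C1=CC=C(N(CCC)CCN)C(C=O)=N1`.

Heavy atoms from the SMILES: 14 C, 4 N, 1 O.
Implicit hydrogens by atom environment:
  4 × C: 3 H each → 12
  4 × C: 2 H each → 8
  3 × C (aromatic): no H
  2 × C (aromatic): 1 H each → 2
  1 × C: 1 H
  1 × N: 2 H
  1 × N (aromatic): no H
  1 × N (charge +1): no H
  1 × N: no H
  1 × O: no H
  Total hydrogens = 25.
Net charge +1.
Molecular formula: C14H25N4O+

C14H25N4O+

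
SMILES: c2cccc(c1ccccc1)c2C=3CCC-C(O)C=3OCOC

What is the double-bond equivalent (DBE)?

Molecular formula from the SMILES: C20H22O3.
DoU = (2C + 2 + N − H − X)/2 = (2·20 + 2 + 0 − 22 − 0)/2 = 20/2 = 10.
(Structurally: 3 ring(s) + 7 π bond(s) = 10.)

10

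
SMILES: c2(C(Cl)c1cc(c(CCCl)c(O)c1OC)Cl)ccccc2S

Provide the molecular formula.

Heavy atoms from the SMILES: 16 C, 3 Cl, 2 O, 1 S.
Implicit hydrogens by atom environment:
  7 × C (aromatic): no H
  5 × C (aromatic): 1 H each → 5
  3 × Cl: no H
  2 × C: 2 H each → 4
  1 × C: 3 H
  1 × C: 1 H
  1 × O: 1 H
  1 × O: no H
  1 × S: 1 H
  Total hydrogens = 15.
Molecular formula: C16H15Cl3O2S

C16H15Cl3O2S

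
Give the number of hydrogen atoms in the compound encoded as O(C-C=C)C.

Hydrogens are implicit in SMILES; fill each atom to its normal valence:
  2 × C: 2 H each → 4
  1 × C: 3 H
  1 × C: 1 H
  1 × O: no H
  Total hydrogens = 8.

8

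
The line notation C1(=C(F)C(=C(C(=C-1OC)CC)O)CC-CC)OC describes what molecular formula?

Heavy atoms from the SMILES: 14 C, 1 F, 3 O.
Implicit hydrogens by atom environment:
  6 × C (aromatic): no H
  4 × C: 3 H each → 12
  4 × C: 2 H each → 8
  2 × O: no H
  1 × F: no H
  1 × O: 1 H
  Total hydrogens = 21.
Molecular formula: C14H21FO3

C14H21FO3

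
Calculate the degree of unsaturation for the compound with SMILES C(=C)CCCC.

1

Molecular formula from the SMILES: C6H12.
DoU = (2C + 2 + N − H − X)/2 = (2·6 + 2 + 0 − 12 − 0)/2 = 2/2 = 1.
(Structurally: 0 ring(s) + 1 π bond(s) = 1.)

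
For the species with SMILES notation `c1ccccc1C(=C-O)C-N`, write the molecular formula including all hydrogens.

Heavy atoms from the SMILES: 9 C, 1 N, 1 O.
Implicit hydrogens by atom environment:
  5 × C (aromatic): 1 H each → 5
  1 × C: 2 H
  1 × C: 1 H
  1 × C: no H
  1 × C (aromatic): no H
  1 × N: 2 H
  1 × O: 1 H
  Total hydrogens = 11.
Molecular formula: C9H11NO

C9H11NO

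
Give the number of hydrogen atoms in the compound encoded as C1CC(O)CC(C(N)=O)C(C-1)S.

Hydrogens are implicit in SMILES; fill each atom to its normal valence:
  4 × C: 2 H each → 8
  3 × C: 1 H each → 3
  1 × C: no H
  1 × N: 2 H
  1 × O: 1 H
  1 × O: no H
  1 × S: 1 H
  Total hydrogens = 15.

15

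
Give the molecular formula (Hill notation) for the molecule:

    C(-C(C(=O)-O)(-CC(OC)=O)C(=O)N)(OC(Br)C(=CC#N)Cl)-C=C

Heavy atoms from the SMILES: 1 Br, 13 C, 1 Cl, 2 N, 6 O.
Implicit hydrogens by atom environment:
  6 × C: no H
  5 × O: no H
  4 × C: 1 H each → 4
  2 × C: 2 H each → 4
  1 × Br: no H
  1 × C: 3 H
  1 × Cl: no H
  1 × N: 2 H
  1 × N: no H
  1 × O: 1 H
  Total hydrogens = 14.
Molecular formula: C13H14BrClN2O6

C13H14BrClN2O6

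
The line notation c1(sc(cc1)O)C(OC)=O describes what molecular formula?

C6H6O3S

Heavy atoms from the SMILES: 6 C, 3 O, 1 S.
Implicit hydrogens by atom environment:
  2 × C (aromatic): 1 H each → 2
  2 × C (aromatic): no H
  2 × O: no H
  1 × C: 3 H
  1 × C: no H
  1 × O: 1 H
  1 × S (aromatic): no H
  Total hydrogens = 6.
Molecular formula: C6H6O3S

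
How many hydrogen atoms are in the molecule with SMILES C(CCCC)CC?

16

Hydrogens are implicit in SMILES; fill each atom to its normal valence:
  5 × C: 2 H each → 10
  2 × C: 3 H each → 6
  Total hydrogens = 16.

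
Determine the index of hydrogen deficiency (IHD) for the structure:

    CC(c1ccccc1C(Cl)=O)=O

6

Molecular formula from the SMILES: C9H7ClO2.
DoU = (2C + 2 + N − H − X)/2 = (2·9 + 2 + 0 − 7 − 1)/2 = 12/2 = 6.
(Structurally: 1 ring(s) + 5 π bond(s) = 6.)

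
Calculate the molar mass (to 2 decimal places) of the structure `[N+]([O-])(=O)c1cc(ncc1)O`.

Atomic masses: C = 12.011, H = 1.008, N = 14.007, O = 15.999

Molecular formula: C5H4N2O3.
M = 5×12.011 + 4×1.008 + 2×14.007 + 3×15.999 = 140.10 g/mol.

140.10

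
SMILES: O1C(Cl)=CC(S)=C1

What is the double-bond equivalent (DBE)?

Molecular formula from the SMILES: C4H3ClOS.
DoU = (2C + 2 + N − H − X)/2 = (2·4 + 2 + 0 − 3 − 1)/2 = 6/2 = 3.
(Structurally: 1 ring(s) + 2 π bond(s) = 3.)

3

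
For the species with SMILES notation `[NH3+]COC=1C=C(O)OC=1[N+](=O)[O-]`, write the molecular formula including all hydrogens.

C5H7N2O5+

Heavy atoms from the SMILES: 5 C, 2 N, 5 O.
Implicit hydrogens by atom environment:
  3 × C (aromatic): no H
  2 × O: no H
  1 × C: 2 H
  1 × C (aromatic): 1 H
  1 × N (charge +1): 3 H
  1 × N (charge +1): no H
  1 × O: 1 H
  1 × O (aromatic): no H
  1 × O (charge -1): no H
  Total hydrogens = 7.
Net charge +1.
Molecular formula: C5H7N2O5+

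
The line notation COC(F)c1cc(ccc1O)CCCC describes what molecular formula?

Heavy atoms from the SMILES: 12 C, 1 F, 2 O.
Implicit hydrogens by atom environment:
  3 × C: 2 H each → 6
  3 × C (aromatic): 1 H each → 3
  3 × C (aromatic): no H
  2 × C: 3 H each → 6
  1 × C: 1 H
  1 × F: no H
  1 × O: 1 H
  1 × O: no H
  Total hydrogens = 17.
Molecular formula: C12H17FO2

C12H17FO2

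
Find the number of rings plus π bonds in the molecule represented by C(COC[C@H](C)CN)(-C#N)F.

2

Molecular formula from the SMILES: C7H13FN2O.
DoU = (2C + 2 + N − H − X)/2 = (2·7 + 2 + 2 − 13 − 1)/2 = 4/2 = 2.
(Structurally: 0 ring(s) + 2 π bond(s) = 2.)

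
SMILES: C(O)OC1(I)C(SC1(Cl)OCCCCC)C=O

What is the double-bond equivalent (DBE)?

Molecular formula from the SMILES: C10H16ClIO4S.
DoU = (2C + 2 + N − H − X)/2 = (2·10 + 2 + 0 − 16 − 2)/2 = 4/2 = 2.
(Structurally: 1 ring(s) + 1 π bond(s) = 2.)

2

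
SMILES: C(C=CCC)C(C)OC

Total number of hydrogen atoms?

Hydrogens are implicit in SMILES; fill each atom to its normal valence:
  3 × C: 3 H each → 9
  3 × C: 1 H each → 3
  2 × C: 2 H each → 4
  1 × O: no H
  Total hydrogens = 16.

16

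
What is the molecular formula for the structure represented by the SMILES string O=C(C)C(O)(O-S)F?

C3H5FO3S

Heavy atoms from the SMILES: 3 C, 1 F, 3 O, 1 S.
Implicit hydrogens by atom environment:
  2 × C: no H
  2 × O: no H
  1 × C: 3 H
  1 × F: no H
  1 × O: 1 H
  1 × S: 1 H
  Total hydrogens = 5.
Molecular formula: C3H5FO3S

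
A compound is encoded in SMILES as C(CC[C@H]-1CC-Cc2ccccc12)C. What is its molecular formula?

Heavy atoms from the SMILES: 14 C.
Implicit hydrogens by atom environment:
  6 × C: 2 H each → 12
  4 × C (aromatic): 1 H each → 4
  2 × C (aromatic): no H
  1 × C: 3 H
  1 × C: 1 H
  Total hydrogens = 20.
Molecular formula: C14H20

C14H20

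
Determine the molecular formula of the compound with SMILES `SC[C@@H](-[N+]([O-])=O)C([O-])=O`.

Heavy atoms from the SMILES: 3 C, 1 N, 4 O, 1 S.
Implicit hydrogens by atom environment:
  2 × O: no H
  2 × O (charge -1): no H
  1 × C: 2 H
  1 × C: 1 H
  1 × C: no H
  1 × N (charge +1): no H
  1 × S: 1 H
  Total hydrogens = 4.
Net charge -1.
Molecular formula: C3H4NO4S-

C3H4NO4S-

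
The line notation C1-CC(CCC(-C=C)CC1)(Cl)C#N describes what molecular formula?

Heavy atoms from the SMILES: 11 C, 1 Cl, 1 N.
Implicit hydrogens by atom environment:
  7 × C: 2 H each → 14
  2 × C: 1 H each → 2
  2 × C: no H
  1 × Cl: no H
  1 × N: no H
  Total hydrogens = 16.
Molecular formula: C11H16ClN

C11H16ClN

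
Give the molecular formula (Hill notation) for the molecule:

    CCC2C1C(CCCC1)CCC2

Heavy atoms from the SMILES: 12 C.
Implicit hydrogens by atom environment:
  8 × C: 2 H each → 16
  3 × C: 1 H each → 3
  1 × C: 3 H
  Total hydrogens = 22.
Molecular formula: C12H22

C12H22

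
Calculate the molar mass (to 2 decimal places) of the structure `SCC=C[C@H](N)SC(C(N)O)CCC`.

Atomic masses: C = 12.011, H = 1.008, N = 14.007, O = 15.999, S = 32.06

Molecular formula: C9H20N2OS2.
M = 9×12.011 + 20×1.008 + 2×14.007 + 1×15.999 + 2×32.06 = 236.39 g/mol.

236.39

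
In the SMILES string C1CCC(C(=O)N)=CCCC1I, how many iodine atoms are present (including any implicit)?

1

The symbol for iodine appears 1 time in the SMILES.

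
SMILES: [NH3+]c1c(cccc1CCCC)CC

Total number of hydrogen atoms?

Hydrogens are implicit in SMILES; fill each atom to its normal valence:
  4 × C: 2 H each → 8
  3 × C (aromatic): 1 H each → 3
  3 × C (aromatic): no H
  2 × C: 3 H each → 6
  1 × N (charge +1): 3 H
  Total hydrogens = 20.

20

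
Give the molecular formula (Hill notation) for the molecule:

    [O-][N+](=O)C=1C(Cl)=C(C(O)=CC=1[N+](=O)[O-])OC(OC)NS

C8H8ClN3O7S

Heavy atoms from the SMILES: 8 C, 1 Cl, 3 N, 7 O, 1 S.
Implicit hydrogens by atom environment:
  5 × C (aromatic): no H
  4 × O: no H
  2 × N (charge +1): no H
  2 × O (charge -1): no H
  1 × C: 3 H
  1 × C (aromatic): 1 H
  1 × C: 1 H
  1 × Cl: no H
  1 × N: 1 H
  1 × O: 1 H
  1 × S: 1 H
  Total hydrogens = 8.
Molecular formula: C8H8ClN3O7S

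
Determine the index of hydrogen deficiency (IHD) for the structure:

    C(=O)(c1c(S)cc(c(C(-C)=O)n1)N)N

Molecular formula from the SMILES: C8H9N3O2S.
DoU = (2C + 2 + N − H − X)/2 = (2·8 + 2 + 3 − 9 − 0)/2 = 12/2 = 6.
(Structurally: 1 ring(s) + 5 π bond(s) = 6.)

6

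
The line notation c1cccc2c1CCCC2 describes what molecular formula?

C10H12

Heavy atoms from the SMILES: 10 C.
Implicit hydrogens by atom environment:
  4 × C: 2 H each → 8
  4 × C (aromatic): 1 H each → 4
  2 × C (aromatic): no H
  Total hydrogens = 12.
Molecular formula: C10H12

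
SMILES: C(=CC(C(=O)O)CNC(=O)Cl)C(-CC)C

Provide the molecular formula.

Heavy atoms from the SMILES: 10 C, 1 Cl, 1 N, 3 O.
Implicit hydrogens by atom environment:
  4 × C: 1 H each → 4
  2 × C: 3 H each → 6
  2 × C: 2 H each → 4
  2 × C: no H
  2 × O: no H
  1 × Cl: no H
  1 × N: 1 H
  1 × O: 1 H
  Total hydrogens = 16.
Molecular formula: C10H16ClNO3

C10H16ClNO3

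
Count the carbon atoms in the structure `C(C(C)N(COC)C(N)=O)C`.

7

The symbol for carbon appears 7 times in the SMILES.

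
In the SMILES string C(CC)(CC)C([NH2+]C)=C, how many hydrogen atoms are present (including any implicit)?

18

Hydrogens are implicit in SMILES; fill each atom to its normal valence:
  3 × C: 3 H each → 9
  3 × C: 2 H each → 6
  1 × C: 1 H
  1 × C: no H
  1 × N (charge +1): 2 H
  Total hydrogens = 18.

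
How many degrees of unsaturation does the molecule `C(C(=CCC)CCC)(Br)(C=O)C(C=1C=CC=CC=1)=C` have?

Molecular formula from the SMILES: C17H21BrO.
DoU = (2C + 2 + N − H − X)/2 = (2·17 + 2 + 0 − 21 − 1)/2 = 14/2 = 7.
(Structurally: 1 ring(s) + 6 π bond(s) = 7.)

7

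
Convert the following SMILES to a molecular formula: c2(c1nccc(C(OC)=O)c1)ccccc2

Heavy atoms from the SMILES: 13 C, 1 N, 2 O.
Implicit hydrogens by atom environment:
  8 × C (aromatic): 1 H each → 8
  3 × C (aromatic): no H
  2 × O: no H
  1 × C: 3 H
  1 × C: no H
  1 × N (aromatic): no H
  Total hydrogens = 11.
Molecular formula: C13H11NO2

C13H11NO2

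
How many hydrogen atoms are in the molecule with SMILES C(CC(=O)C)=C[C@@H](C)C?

14

Hydrogens are implicit in SMILES; fill each atom to its normal valence:
  3 × C: 3 H each → 9
  3 × C: 1 H each → 3
  1 × C: 2 H
  1 × C: no H
  1 × O: no H
  Total hydrogens = 14.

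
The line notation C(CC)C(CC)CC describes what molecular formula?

C8H18

Heavy atoms from the SMILES: 8 C.
Implicit hydrogens by atom environment:
  4 × C: 2 H each → 8
  3 × C: 3 H each → 9
  1 × C: 1 H
  Total hydrogens = 18.
Molecular formula: C8H18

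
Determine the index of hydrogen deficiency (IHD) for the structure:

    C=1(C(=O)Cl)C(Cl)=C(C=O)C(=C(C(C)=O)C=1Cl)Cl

Molecular formula from the SMILES: C10H4Cl4O3.
DoU = (2C + 2 + N − H − X)/2 = (2·10 + 2 + 0 − 4 − 4)/2 = 14/2 = 7.
(Structurally: 1 ring(s) + 6 π bond(s) = 7.)

7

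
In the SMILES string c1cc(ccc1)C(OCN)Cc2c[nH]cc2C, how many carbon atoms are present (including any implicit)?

14

The symbol for carbon appears 14 times in the SMILES. Lowercase c denotes aromatic carbon and counts toward C.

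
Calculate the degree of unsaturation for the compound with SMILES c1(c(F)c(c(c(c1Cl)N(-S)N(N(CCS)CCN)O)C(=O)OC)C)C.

Molecular formula from the SMILES: C14H22ClFN4O3S2.
DoU = (2C + 2 + N − H − X)/2 = (2·14 + 2 + 4 − 22 − 2)/2 = 10/2 = 5.
(Structurally: 1 ring(s) + 4 π bond(s) = 5.)

5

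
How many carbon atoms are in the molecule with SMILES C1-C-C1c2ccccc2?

9

The symbol for carbon appears 9 times in the SMILES. Lowercase c denotes aromatic carbon and counts toward C.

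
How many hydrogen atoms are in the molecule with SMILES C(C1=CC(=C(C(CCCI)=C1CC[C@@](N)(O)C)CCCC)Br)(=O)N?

Hydrogens are implicit in SMILES; fill each atom to its normal valence:
  8 × C: 2 H each → 16
  5 × C (aromatic): no H
  2 × C: 3 H each → 6
  2 × C: no H
  2 × N: 2 H each → 4
  1 × Br: no H
  1 × C (aromatic): 1 H
  1 × I: no H
  1 × O: 1 H
  1 × O: no H
  Total hydrogens = 28.

28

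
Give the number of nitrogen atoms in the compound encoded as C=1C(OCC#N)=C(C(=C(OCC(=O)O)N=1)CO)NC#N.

The symbol for nitrogen appears 4 times in the SMILES.

4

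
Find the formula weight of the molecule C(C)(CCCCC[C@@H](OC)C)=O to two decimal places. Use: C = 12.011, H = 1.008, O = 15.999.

Molecular formula: C10H20O2.
M = 10×12.011 + 20×1.008 + 2×15.999 = 172.27 g/mol.

172.27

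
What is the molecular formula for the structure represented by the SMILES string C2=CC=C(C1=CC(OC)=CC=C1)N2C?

Heavy atoms from the SMILES: 12 C, 1 N, 1 O.
Implicit hydrogens by atom environment:
  7 × C (aromatic): 1 H each → 7
  3 × C (aromatic): no H
  2 × C: 3 H each → 6
  1 × N (aromatic): no H
  1 × O: no H
  Total hydrogens = 13.
Molecular formula: C12H13NO

C12H13NO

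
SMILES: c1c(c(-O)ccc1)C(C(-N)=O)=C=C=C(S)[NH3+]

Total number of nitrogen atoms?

The symbol for nitrogen appears 2 times in the SMILES.

2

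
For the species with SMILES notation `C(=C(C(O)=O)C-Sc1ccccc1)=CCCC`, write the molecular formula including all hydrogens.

Heavy atoms from the SMILES: 14 C, 2 O, 1 S.
Implicit hydrogens by atom environment:
  5 × C (aromatic): 1 H each → 5
  3 × C: 2 H each → 6
  3 × C: no H
  1 × C: 3 H
  1 × C: 1 H
  1 × C (aromatic): no H
  1 × O: 1 H
  1 × O: no H
  1 × S: no H
  Total hydrogens = 16.
Molecular formula: C14H16O2S

C14H16O2S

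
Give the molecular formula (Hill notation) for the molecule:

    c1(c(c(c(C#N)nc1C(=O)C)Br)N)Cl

C8H5BrClN3O

Heavy atoms from the SMILES: 1 Br, 8 C, 1 Cl, 3 N, 1 O.
Implicit hydrogens by atom environment:
  5 × C (aromatic): no H
  2 × C: no H
  1 × Br: no H
  1 × C: 3 H
  1 × Cl: no H
  1 × N: 2 H
  1 × N (aromatic): no H
  1 × N: no H
  1 × O: no H
  Total hydrogens = 5.
Molecular formula: C8H5BrClN3O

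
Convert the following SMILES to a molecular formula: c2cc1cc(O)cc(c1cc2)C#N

Heavy atoms from the SMILES: 11 C, 1 N, 1 O.
Implicit hydrogens by atom environment:
  6 × C (aromatic): 1 H each → 6
  4 × C (aromatic): no H
  1 × C: no H
  1 × N: no H
  1 × O: 1 H
  Total hydrogens = 7.
Molecular formula: C11H7NO

C11H7NO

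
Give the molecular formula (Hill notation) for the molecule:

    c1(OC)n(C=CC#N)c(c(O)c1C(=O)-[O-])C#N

Heavy atoms from the SMILES: 10 C, 3 N, 4 O.
Implicit hydrogens by atom environment:
  4 × C (aromatic): no H
  3 × C: no H
  2 × C: 1 H each → 2
  2 × N: no H
  2 × O: no H
  1 × C: 3 H
  1 × N (aromatic): no H
  1 × O: 1 H
  1 × O (charge -1): no H
  Total hydrogens = 6.
Net charge -1.
Molecular formula: C10H6N3O4-

C10H6N3O4-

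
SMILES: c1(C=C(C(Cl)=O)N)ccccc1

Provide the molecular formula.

C9H8ClNO

Heavy atoms from the SMILES: 9 C, 1 Cl, 1 N, 1 O.
Implicit hydrogens by atom environment:
  5 × C (aromatic): 1 H each → 5
  2 × C: no H
  1 × C: 1 H
  1 × C (aromatic): no H
  1 × Cl: no H
  1 × N: 2 H
  1 × O: no H
  Total hydrogens = 8.
Molecular formula: C9H8ClNO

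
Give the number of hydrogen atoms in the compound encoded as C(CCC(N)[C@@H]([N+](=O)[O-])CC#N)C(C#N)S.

14

Hydrogens are implicit in SMILES; fill each atom to its normal valence:
  4 × C: 2 H each → 8
  3 × C: 1 H each → 3
  2 × C: no H
  2 × N: no H
  1 × N: 2 H
  1 × N (charge +1): no H
  1 × O: no H
  1 × O (charge -1): no H
  1 × S: 1 H
  Total hydrogens = 14.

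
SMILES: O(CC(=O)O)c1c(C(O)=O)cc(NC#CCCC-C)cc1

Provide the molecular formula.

C15H17NO5

Heavy atoms from the SMILES: 15 C, 1 N, 5 O.
Implicit hydrogens by atom environment:
  4 × C: 2 H each → 8
  4 × C: no H
  3 × C (aromatic): 1 H each → 3
  3 × C (aromatic): no H
  3 × O: no H
  2 × O: 1 H each → 2
  1 × C: 3 H
  1 × N: 1 H
  Total hydrogens = 17.
Molecular formula: C15H17NO5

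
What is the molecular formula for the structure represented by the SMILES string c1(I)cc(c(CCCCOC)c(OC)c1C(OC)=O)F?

Heavy atoms from the SMILES: 14 C, 1 F, 1 I, 4 O.
Implicit hydrogens by atom environment:
  5 × C (aromatic): no H
  4 × C: 2 H each → 8
  4 × O: no H
  3 × C: 3 H each → 9
  1 × C (aromatic): 1 H
  1 × C: no H
  1 × F: no H
  1 × I: no H
  Total hydrogens = 18.
Molecular formula: C14H18FIO4

C14H18FIO4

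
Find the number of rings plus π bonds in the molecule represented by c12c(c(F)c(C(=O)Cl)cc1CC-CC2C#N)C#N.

10

Molecular formula from the SMILES: C13H8ClFN2O.
DoU = (2C + 2 + N − H − X)/2 = (2·13 + 2 + 2 − 8 − 2)/2 = 20/2 = 10.
(Structurally: 2 ring(s) + 8 π bond(s) = 10.)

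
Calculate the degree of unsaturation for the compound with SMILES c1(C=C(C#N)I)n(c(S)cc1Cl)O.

6

Molecular formula from the SMILES: C7H4ClIN2OS.
DoU = (2C + 2 + N − H − X)/2 = (2·7 + 2 + 2 − 4 − 2)/2 = 12/2 = 6.
(Structurally: 1 ring(s) + 5 π bond(s) = 6.)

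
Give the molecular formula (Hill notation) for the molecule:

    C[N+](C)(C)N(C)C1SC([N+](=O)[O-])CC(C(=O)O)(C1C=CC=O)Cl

C13H21ClN3O5S+

Heavy atoms from the SMILES: 13 C, 1 Cl, 3 N, 5 O, 1 S.
Implicit hydrogens by atom environment:
  6 × C: 1 H each → 6
  4 × C: 3 H each → 12
  3 × O: no H
  2 × C: no H
  2 × N (charge +1): no H
  1 × C: 2 H
  1 × Cl: no H
  1 × N: no H
  1 × O: 1 H
  1 × O (charge -1): no H
  1 × S: no H
  Total hydrogens = 21.
Net charge +1.
Molecular formula: C13H21ClN3O5S+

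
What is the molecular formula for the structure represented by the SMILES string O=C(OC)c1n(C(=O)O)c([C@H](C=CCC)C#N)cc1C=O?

Heavy atoms from the SMILES: 14 C, 2 N, 5 O.
Implicit hydrogens by atom environment:
  4 × C: 1 H each → 4
  4 × O: no H
  3 × C (aromatic): no H
  3 × C: no H
  2 × C: 3 H each → 6
  1 × C: 2 H
  1 × C (aromatic): 1 H
  1 × N (aromatic): no H
  1 × N: no H
  1 × O: 1 H
  Total hydrogens = 14.
Molecular formula: C14H14N2O5

C14H14N2O5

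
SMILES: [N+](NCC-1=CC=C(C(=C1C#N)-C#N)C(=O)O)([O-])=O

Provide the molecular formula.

Heavy atoms from the SMILES: 10 C, 4 N, 4 O.
Implicit hydrogens by atom environment:
  4 × C (aromatic): no H
  3 × C: no H
  2 × C (aromatic): 1 H each → 2
  2 × N: no H
  2 × O: no H
  1 × C: 2 H
  1 × N: 1 H
  1 × N (charge +1): no H
  1 × O: 1 H
  1 × O (charge -1): no H
  Total hydrogens = 6.
Molecular formula: C10H6N4O4

C10H6N4O4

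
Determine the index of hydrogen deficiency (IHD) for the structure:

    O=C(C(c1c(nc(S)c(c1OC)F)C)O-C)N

Molecular formula from the SMILES: C10H13FN2O3S.
DoU = (2C + 2 + N − H − X)/2 = (2·10 + 2 + 2 − 13 − 1)/2 = 10/2 = 5.
(Structurally: 1 ring(s) + 4 π bond(s) = 5.)

5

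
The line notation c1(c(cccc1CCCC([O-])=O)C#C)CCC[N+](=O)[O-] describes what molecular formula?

C15H16NO4-

Heavy atoms from the SMILES: 15 C, 1 N, 4 O.
Implicit hydrogens by atom environment:
  6 × C: 2 H each → 12
  3 × C (aromatic): 1 H each → 3
  3 × C (aromatic): no H
  2 × C: no H
  2 × O: no H
  2 × O (charge -1): no H
  1 × C: 1 H
  1 × N (charge +1): no H
  Total hydrogens = 16.
Net charge -1.
Molecular formula: C15H16NO4-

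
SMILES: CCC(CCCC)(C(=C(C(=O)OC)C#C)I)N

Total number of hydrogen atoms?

20

Hydrogens are implicit in SMILES; fill each atom to its normal valence:
  5 × C: no H
  4 × C: 2 H each → 8
  3 × C: 3 H each → 9
  2 × O: no H
  1 × C: 1 H
  1 × I: no H
  1 × N: 2 H
  Total hydrogens = 20.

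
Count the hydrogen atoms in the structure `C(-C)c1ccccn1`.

Hydrogens are implicit in SMILES; fill each atom to its normal valence:
  4 × C (aromatic): 1 H each → 4
  1 × C: 3 H
  1 × C: 2 H
  1 × C (aromatic): no H
  1 × N (aromatic): no H
  Total hydrogens = 9.

9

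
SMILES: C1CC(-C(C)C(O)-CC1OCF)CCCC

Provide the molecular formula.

C13H25FO2

Heavy atoms from the SMILES: 13 C, 1 F, 2 O.
Implicit hydrogens by atom environment:
  7 × C: 2 H each → 14
  4 × C: 1 H each → 4
  2 × C: 3 H each → 6
  1 × F: no H
  1 × O: 1 H
  1 × O: no H
  Total hydrogens = 25.
Molecular formula: C13H25FO2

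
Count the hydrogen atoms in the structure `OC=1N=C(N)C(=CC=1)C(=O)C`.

8

Hydrogens are implicit in SMILES; fill each atom to its normal valence:
  3 × C (aromatic): no H
  2 × C (aromatic): 1 H each → 2
  1 × C: 3 H
  1 × C: no H
  1 × N: 2 H
  1 × N (aromatic): no H
  1 × O: 1 H
  1 × O: no H
  Total hydrogens = 8.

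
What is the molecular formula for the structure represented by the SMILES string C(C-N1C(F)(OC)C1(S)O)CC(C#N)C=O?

C9H13FN2O3S

Heavy atoms from the SMILES: 9 C, 1 F, 2 N, 3 O, 1 S.
Implicit hydrogens by atom environment:
  3 × C: 2 H each → 6
  3 × C: no H
  2 × C: 1 H each → 2
  2 × N: no H
  2 × O: no H
  1 × C: 3 H
  1 × F: no H
  1 × O: 1 H
  1 × S: 1 H
  Total hydrogens = 13.
Molecular formula: C9H13FN2O3S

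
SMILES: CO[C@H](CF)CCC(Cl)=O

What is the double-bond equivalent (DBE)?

1

Molecular formula from the SMILES: C6H10ClFO2.
DoU = (2C + 2 + N − H − X)/2 = (2·6 + 2 + 0 − 10 − 2)/2 = 2/2 = 1.
(Structurally: 0 ring(s) + 1 π bond(s) = 1.)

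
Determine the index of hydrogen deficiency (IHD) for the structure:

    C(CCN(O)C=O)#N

Molecular formula from the SMILES: C4H6N2O2.
DoU = (2C + 2 + N − H − X)/2 = (2·4 + 2 + 2 − 6 − 0)/2 = 6/2 = 3.
(Structurally: 0 ring(s) + 3 π bond(s) = 3.)

3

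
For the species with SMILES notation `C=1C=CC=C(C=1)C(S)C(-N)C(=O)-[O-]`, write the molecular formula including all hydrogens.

C9H10NO2S-

Heavy atoms from the SMILES: 9 C, 1 N, 2 O, 1 S.
Implicit hydrogens by atom environment:
  5 × C (aromatic): 1 H each → 5
  2 × C: 1 H each → 2
  1 × C: no H
  1 × C (aromatic): no H
  1 × N: 2 H
  1 × O: no H
  1 × O (charge -1): no H
  1 × S: 1 H
  Total hydrogens = 10.
Net charge -1.
Molecular formula: C9H10NO2S-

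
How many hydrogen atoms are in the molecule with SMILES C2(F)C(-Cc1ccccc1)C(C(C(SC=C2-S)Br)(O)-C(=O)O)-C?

18

Hydrogens are implicit in SMILES; fill each atom to its normal valence:
  5 × C: 1 H each → 5
  5 × C (aromatic): 1 H each → 5
  3 × C: no H
  2 × O: 1 H each → 2
  1 × Br: no H
  1 × C: 3 H
  1 × C: 2 H
  1 × C (aromatic): no H
  1 × F: no H
  1 × O: no H
  1 × S: 1 H
  1 × S: no H
  Total hydrogens = 18.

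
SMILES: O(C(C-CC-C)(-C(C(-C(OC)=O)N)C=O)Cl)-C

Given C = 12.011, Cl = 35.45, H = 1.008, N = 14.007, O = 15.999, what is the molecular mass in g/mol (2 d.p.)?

Molecular formula: C11H20ClNO4.
M = 11×12.011 + 1×35.45 + 20×1.008 + 1×14.007 + 4×15.999 = 265.73 g/mol.

265.73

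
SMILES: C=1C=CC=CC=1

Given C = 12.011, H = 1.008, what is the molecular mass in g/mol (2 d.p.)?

78.11

Molecular formula: C6H6.
M = 6×12.011 + 6×1.008 = 78.11 g/mol.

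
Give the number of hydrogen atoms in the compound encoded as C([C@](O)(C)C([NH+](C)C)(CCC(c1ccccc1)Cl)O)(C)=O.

Hydrogens are implicit in SMILES; fill each atom to its normal valence:
  5 × C (aromatic): 1 H each → 5
  4 × C: 3 H each → 12
  3 × C: no H
  2 × C: 2 H each → 4
  2 × O: 1 H each → 2
  1 × C: 1 H
  1 × C (aromatic): no H
  1 × Cl: no H
  1 × N (charge +1): 1 H
  1 × O: no H
  Total hydrogens = 25.

25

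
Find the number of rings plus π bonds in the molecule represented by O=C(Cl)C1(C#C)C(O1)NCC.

4

Molecular formula from the SMILES: C7H8ClNO2.
DoU = (2C + 2 + N − H − X)/2 = (2·7 + 2 + 1 − 8 − 1)/2 = 8/2 = 4.
(Structurally: 1 ring(s) + 3 π bond(s) = 4.)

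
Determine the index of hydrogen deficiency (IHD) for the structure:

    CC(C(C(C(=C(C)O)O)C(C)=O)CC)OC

Molecular formula from the SMILES: C12H22O4.
DoU = (2C + 2 + N − H − X)/2 = (2·12 + 2 + 0 − 22 − 0)/2 = 4/2 = 2.
(Structurally: 0 ring(s) + 2 π bond(s) = 2.)

2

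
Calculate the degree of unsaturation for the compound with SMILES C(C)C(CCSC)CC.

0

Molecular formula from the SMILES: C8H18S.
DoU = (2C + 2 + N − H − X)/2 = (2·8 + 2 + 0 − 18 − 0)/2 = 0/2 = 0.
(Structurally: 0 ring(s) + 0 π bond(s) = 0.)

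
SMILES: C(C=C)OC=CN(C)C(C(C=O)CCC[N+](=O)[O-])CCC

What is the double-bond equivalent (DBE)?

Molecular formula from the SMILES: C15H26N2O4.
DoU = (2C + 2 + N − H − X)/2 = (2·15 + 2 + 2 − 26 − 0)/2 = 8/2 = 4.
(Structurally: 0 ring(s) + 4 π bond(s) = 4.)

4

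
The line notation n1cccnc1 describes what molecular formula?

C4H4N2

Heavy atoms from the SMILES: 4 C, 2 N.
Implicit hydrogens by atom environment:
  4 × C (aromatic): 1 H each → 4
  2 × N (aromatic): no H
  Total hydrogens = 4.
Molecular formula: C4H4N2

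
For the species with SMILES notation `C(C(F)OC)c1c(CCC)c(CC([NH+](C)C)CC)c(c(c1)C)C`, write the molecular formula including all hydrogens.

Heavy atoms from the SMILES: 20 C, 1 F, 1 N, 1 O.
Implicit hydrogens by atom environment:
  7 × C: 3 H each → 21
  5 × C: 2 H each → 10
  5 × C (aromatic): no H
  2 × C: 1 H each → 2
  1 × C (aromatic): 1 H
  1 × F: no H
  1 × N (charge +1): 1 H
  1 × O: no H
  Total hydrogens = 35.
Net charge +1.
Molecular formula: C20H35FNO+

C20H35FNO+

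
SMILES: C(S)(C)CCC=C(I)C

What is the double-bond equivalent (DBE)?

1

Molecular formula from the SMILES: C7H13IS.
DoU = (2C + 2 + N − H − X)/2 = (2·7 + 2 + 0 − 13 − 1)/2 = 2/2 = 1.
(Structurally: 0 ring(s) + 1 π bond(s) = 1.)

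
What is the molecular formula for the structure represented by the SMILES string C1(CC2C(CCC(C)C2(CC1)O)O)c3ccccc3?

Heavy atoms from the SMILES: 17 C, 2 O.
Implicit hydrogens by atom environment:
  5 × C: 2 H each → 10
  5 × C (aromatic): 1 H each → 5
  4 × C: 1 H each → 4
  2 × O: 1 H each → 2
  1 × C: 3 H
  1 × C: no H
  1 × C (aromatic): no H
  Total hydrogens = 24.
Molecular formula: C17H24O2

C17H24O2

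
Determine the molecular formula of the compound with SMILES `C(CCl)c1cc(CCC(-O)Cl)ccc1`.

C11H14Cl2O

Heavy atoms from the SMILES: 11 C, 2 Cl, 1 O.
Implicit hydrogens by atom environment:
  4 × C: 2 H each → 8
  4 × C (aromatic): 1 H each → 4
  2 × C (aromatic): no H
  2 × Cl: no H
  1 × C: 1 H
  1 × O: 1 H
  Total hydrogens = 14.
Molecular formula: C11H14Cl2O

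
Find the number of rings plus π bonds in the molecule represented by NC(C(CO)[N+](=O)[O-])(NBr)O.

1

Molecular formula from the SMILES: C3H8BrN3O4.
DoU = (2C + 2 + N − H − X)/2 = (2·3 + 2 + 3 − 8 − 1)/2 = 2/2 = 1.
(Structurally: 0 ring(s) + 1 π bond(s) = 1.)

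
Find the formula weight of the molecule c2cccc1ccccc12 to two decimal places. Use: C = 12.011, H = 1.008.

Molecular formula: C10H8.
M = 10×12.011 + 8×1.008 = 128.17 g/mol.

128.17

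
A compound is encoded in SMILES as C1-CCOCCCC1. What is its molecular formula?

Heavy atoms from the SMILES: 7 C, 1 O.
Implicit hydrogens by atom environment:
  7 × C: 2 H each → 14
  1 × O: no H
  Total hydrogens = 14.
Molecular formula: C7H14O

C7H14O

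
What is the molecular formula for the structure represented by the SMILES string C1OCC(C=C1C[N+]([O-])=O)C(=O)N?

C7H10N2O4

Heavy atoms from the SMILES: 7 C, 2 N, 4 O.
Implicit hydrogens by atom environment:
  3 × C: 2 H each → 6
  3 × O: no H
  2 × C: 1 H each → 2
  2 × C: no H
  1 × N: 2 H
  1 × N (charge +1): no H
  1 × O (charge -1): no H
  Total hydrogens = 10.
Molecular formula: C7H10N2O4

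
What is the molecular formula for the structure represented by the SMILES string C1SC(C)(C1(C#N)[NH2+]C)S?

Heavy atoms from the SMILES: 6 C, 2 N, 2 S.
Implicit hydrogens by atom environment:
  3 × C: no H
  2 × C: 3 H each → 6
  1 × C: 2 H
  1 × N (charge +1): 2 H
  1 × N: no H
  1 × S: 1 H
  1 × S: no H
  Total hydrogens = 11.
Net charge +1.
Molecular formula: C6H11N2S2+

C6H11N2S2+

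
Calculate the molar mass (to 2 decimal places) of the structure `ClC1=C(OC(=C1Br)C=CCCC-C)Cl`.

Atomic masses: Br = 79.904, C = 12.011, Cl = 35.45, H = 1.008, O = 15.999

298.00

Molecular formula: C10H11BrCl2O.
M = 1×79.904 + 10×12.011 + 2×35.45 + 11×1.008 + 1×15.999 = 298.00 g/mol.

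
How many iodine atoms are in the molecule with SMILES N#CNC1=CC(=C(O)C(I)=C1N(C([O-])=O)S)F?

The symbol for iodine appears 1 time in the SMILES.

1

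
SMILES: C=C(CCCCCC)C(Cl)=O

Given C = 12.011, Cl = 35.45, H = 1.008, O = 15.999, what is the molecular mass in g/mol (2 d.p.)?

Molecular formula: C9H15ClO.
M = 9×12.011 + 1×35.45 + 15×1.008 + 1×15.999 = 174.67 g/mol.

174.67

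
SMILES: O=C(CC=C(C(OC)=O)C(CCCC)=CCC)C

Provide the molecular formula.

C15H24O3

Heavy atoms from the SMILES: 15 C, 3 O.
Implicit hydrogens by atom environment:
  5 × C: 2 H each → 10
  4 × C: 3 H each → 12
  4 × C: no H
  3 × O: no H
  2 × C: 1 H each → 2
  Total hydrogens = 24.
Molecular formula: C15H24O3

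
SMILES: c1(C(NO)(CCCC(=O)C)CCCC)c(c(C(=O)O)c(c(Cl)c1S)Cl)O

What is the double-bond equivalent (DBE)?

6

Molecular formula from the SMILES: C17H23Cl2NO5S.
DoU = (2C + 2 + N − H − X)/2 = (2·17 + 2 + 1 − 23 − 2)/2 = 12/2 = 6.
(Structurally: 1 ring(s) + 5 π bond(s) = 6.)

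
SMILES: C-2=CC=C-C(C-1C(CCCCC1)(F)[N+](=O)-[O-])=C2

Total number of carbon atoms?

13

The symbol for carbon appears 13 times in the SMILES.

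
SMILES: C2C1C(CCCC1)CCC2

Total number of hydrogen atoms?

18

Hydrogens are implicit in SMILES; fill each atom to its normal valence:
  8 × C: 2 H each → 16
  2 × C: 1 H each → 2
  Total hydrogens = 18.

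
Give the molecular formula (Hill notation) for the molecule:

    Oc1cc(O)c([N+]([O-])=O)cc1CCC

Heavy atoms from the SMILES: 9 C, 1 N, 4 O.
Implicit hydrogens by atom environment:
  4 × C (aromatic): no H
  2 × C: 2 H each → 4
  2 × C (aromatic): 1 H each → 2
  2 × O: 1 H each → 2
  1 × C: 3 H
  1 × N (charge +1): no H
  1 × O: no H
  1 × O (charge -1): no H
  Total hydrogens = 11.
Molecular formula: C9H11NO4

C9H11NO4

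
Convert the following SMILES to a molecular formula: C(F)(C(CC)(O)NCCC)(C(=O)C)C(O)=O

C10H18FNO4

Heavy atoms from the SMILES: 10 C, 1 F, 1 N, 4 O.
Implicit hydrogens by atom environment:
  4 × C: no H
  3 × C: 3 H each → 9
  3 × C: 2 H each → 6
  2 × O: 1 H each → 2
  2 × O: no H
  1 × F: no H
  1 × N: 1 H
  Total hydrogens = 18.
Molecular formula: C10H18FNO4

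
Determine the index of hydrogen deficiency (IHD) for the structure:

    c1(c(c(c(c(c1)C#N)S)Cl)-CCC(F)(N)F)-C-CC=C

Molecular formula from the SMILES: C14H15ClF2N2S.
DoU = (2C + 2 + N − H − X)/2 = (2·14 + 2 + 2 − 15 − 3)/2 = 14/2 = 7.
(Structurally: 1 ring(s) + 6 π bond(s) = 7.)

7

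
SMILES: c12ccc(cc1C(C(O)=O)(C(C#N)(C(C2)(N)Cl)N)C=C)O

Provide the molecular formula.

Heavy atoms from the SMILES: 14 C, 1 Cl, 3 N, 3 O.
Implicit hydrogens by atom environment:
  5 × C: no H
  3 × C (aromatic): 1 H each → 3
  3 × C (aromatic): no H
  2 × C: 2 H each → 4
  2 × N: 2 H each → 4
  2 × O: 1 H each → 2
  1 × C: 1 H
  1 × Cl: no H
  1 × N: no H
  1 × O: no H
  Total hydrogens = 14.
Molecular formula: C14H14ClN3O3

C14H14ClN3O3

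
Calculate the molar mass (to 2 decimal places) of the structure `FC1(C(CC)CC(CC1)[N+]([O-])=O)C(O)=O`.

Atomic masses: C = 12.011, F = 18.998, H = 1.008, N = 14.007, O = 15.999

219.21

Molecular formula: C9H14FNO4.
M = 9×12.011 + 1×18.998 + 14×1.008 + 1×14.007 + 4×15.999 = 219.21 g/mol.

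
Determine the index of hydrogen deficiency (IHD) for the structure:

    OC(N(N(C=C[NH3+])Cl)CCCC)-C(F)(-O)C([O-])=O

Molecular formula from the SMILES: C9H17ClFN3O4.
DoU = (2C + 2 + N − H − X)/2 = (2·9 + 2 + 3 − 17 − 2)/2 = 4/2 = 2.
(Structurally: 0 ring(s) + 2 π bond(s) = 2.)

2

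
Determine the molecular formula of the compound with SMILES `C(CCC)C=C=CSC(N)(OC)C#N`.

C10H16N2OS

Heavy atoms from the SMILES: 10 C, 2 N, 1 O, 1 S.
Implicit hydrogens by atom environment:
  3 × C: 2 H each → 6
  3 × C: no H
  2 × C: 3 H each → 6
  2 × C: 1 H each → 2
  1 × N: 2 H
  1 × N: no H
  1 × O: no H
  1 × S: no H
  Total hydrogens = 16.
Molecular formula: C10H16N2OS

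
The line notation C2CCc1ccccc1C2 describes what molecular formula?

C10H12

Heavy atoms from the SMILES: 10 C.
Implicit hydrogens by atom environment:
  4 × C: 2 H each → 8
  4 × C (aromatic): 1 H each → 4
  2 × C (aromatic): no H
  Total hydrogens = 12.
Molecular formula: C10H12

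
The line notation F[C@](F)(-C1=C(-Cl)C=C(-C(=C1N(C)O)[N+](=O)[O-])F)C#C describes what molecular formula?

Heavy atoms from the SMILES: 10 C, 1 Cl, 3 F, 2 N, 3 O.
Implicit hydrogens by atom environment:
  5 × C (aromatic): no H
  3 × F: no H
  2 × C: no H
  1 × C: 3 H
  1 × C (aromatic): 1 H
  1 × C: 1 H
  1 × Cl: no H
  1 × N (charge +1): no H
  1 × N: no H
  1 × O: 1 H
  1 × O: no H
  1 × O (charge -1): no H
  Total hydrogens = 6.
Molecular formula: C10H6ClF3N2O3

C10H6ClF3N2O3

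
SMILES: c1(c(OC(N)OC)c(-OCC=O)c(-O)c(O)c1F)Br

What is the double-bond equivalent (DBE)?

Molecular formula from the SMILES: C10H11BrFNO6.
DoU = (2C + 2 + N − H − X)/2 = (2·10 + 2 + 1 − 11 − 2)/2 = 10/2 = 5.
(Structurally: 1 ring(s) + 4 π bond(s) = 5.)

5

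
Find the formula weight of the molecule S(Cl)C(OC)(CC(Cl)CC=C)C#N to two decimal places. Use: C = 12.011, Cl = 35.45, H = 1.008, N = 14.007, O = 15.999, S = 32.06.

240.14

Molecular formula: C8H11Cl2NOS.
M = 8×12.011 + 2×35.45 + 11×1.008 + 1×14.007 + 1×15.999 + 1×32.06 = 240.14 g/mol.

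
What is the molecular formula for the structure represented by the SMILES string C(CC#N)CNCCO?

C6H12N2O

Heavy atoms from the SMILES: 6 C, 2 N, 1 O.
Implicit hydrogens by atom environment:
  5 × C: 2 H each → 10
  1 × C: no H
  1 × N: 1 H
  1 × N: no H
  1 × O: 1 H
  Total hydrogens = 12.
Molecular formula: C6H12N2O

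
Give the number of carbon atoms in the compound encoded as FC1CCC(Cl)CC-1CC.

8

The symbol for carbon appears 8 times in the SMILES. (Cl is a single chlorine, not C + l.)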